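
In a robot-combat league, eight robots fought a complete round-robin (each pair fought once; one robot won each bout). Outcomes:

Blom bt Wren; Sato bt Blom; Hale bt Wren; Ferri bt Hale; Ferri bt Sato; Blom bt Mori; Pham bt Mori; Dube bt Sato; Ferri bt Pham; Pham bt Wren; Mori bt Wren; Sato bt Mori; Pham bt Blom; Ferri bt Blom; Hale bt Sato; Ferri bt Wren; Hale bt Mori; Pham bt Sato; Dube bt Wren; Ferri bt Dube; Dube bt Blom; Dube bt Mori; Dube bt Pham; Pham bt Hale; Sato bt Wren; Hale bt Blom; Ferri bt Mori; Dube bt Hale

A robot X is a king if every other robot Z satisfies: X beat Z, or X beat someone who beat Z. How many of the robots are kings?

1

Dube cannot reach Ferri in two steps.
Blom cannot reach Dube, Hale, Pham, Sato, Ferri in two steps.
Hale cannot reach Dube, Pham, Ferri in two steps.
Mori cannot reach Dube, Blom, Hale, Pham, Sato, Ferri in two steps.
Pham cannot reach Dube, Ferri in two steps.
Sato cannot reach Dube, Hale, Pham, Ferri in two steps.
Wren cannot reach Dube, Blom, Hale, Mori, Pham, Sato, Ferri in two steps.
Ferri reaches everyone (king).
Kings: Ferri — 1.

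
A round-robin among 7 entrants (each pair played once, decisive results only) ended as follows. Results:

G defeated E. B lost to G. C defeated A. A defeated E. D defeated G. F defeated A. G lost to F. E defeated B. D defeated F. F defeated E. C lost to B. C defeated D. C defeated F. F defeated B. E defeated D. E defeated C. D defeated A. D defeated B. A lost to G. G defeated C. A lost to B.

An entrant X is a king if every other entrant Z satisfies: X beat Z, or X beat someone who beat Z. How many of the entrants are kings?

A cannot reach F, G in two steps.
B cannot reach G in two steps.
C reaches everyone (king).
D reaches everyone (king).
E reaches everyone (king).
F reaches everyone (king).
G reaches everyone (king).
Kings: C, D, E, F, G — 5.

5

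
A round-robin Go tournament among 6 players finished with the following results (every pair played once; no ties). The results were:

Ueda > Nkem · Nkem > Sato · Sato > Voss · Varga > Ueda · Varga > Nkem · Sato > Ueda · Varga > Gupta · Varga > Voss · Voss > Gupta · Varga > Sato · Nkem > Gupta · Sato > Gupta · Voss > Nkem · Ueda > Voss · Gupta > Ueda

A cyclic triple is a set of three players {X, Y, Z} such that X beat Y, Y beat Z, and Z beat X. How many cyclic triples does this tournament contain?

Of the C(6,3) = 20 triples, the cyclic ones are: {Gupta, Ueda, Nkem}; {Gupta, Ueda, Voss}; {Ueda, Sato, Nkem}; {Sato, Nkem, Voss}.
That is 4.

4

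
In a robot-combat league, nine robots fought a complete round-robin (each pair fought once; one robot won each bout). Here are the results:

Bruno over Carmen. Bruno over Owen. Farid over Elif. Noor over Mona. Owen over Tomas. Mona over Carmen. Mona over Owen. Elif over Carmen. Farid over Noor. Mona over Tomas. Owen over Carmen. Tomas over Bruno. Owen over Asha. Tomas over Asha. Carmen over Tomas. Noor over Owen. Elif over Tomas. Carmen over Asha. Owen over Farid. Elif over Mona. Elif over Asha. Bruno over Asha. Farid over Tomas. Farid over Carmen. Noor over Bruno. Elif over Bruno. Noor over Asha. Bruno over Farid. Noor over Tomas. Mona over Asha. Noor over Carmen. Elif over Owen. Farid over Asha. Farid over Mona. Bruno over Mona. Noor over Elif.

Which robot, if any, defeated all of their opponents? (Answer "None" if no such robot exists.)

None

Highest win total is Noor with 7 (out of 8 possible).
Noor lost to Farid, so no robot went undefeated.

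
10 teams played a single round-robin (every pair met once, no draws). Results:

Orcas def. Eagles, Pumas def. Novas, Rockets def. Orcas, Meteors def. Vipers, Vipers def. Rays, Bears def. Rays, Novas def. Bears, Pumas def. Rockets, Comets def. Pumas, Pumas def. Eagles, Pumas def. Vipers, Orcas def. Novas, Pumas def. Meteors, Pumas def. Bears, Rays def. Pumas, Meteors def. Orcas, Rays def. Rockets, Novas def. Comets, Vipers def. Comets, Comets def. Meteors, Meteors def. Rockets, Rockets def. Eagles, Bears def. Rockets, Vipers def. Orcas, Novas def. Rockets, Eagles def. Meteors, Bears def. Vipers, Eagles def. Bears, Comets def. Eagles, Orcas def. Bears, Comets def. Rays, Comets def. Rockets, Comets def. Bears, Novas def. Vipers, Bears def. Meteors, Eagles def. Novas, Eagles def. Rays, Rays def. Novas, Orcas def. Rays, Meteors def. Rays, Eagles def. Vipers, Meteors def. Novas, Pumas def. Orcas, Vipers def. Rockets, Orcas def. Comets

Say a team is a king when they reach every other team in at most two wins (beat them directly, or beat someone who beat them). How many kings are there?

Meteors reaches everyone (king).
Vipers reaches everyone (king).
Comets reaches everyone (king).
Pumas reaches everyone (king).
Orcas reaches everyone (king).
Rockets cannot reach Pumas in two steps.
Novas reaches everyone (king).
Eagles reaches everyone (king).
Rays reaches everyone (king).
Bears reaches everyone (king).
Kings: Meteors, Vipers, Comets, Pumas, Orcas, Novas, Eagles, Rays, Bears — 9.

9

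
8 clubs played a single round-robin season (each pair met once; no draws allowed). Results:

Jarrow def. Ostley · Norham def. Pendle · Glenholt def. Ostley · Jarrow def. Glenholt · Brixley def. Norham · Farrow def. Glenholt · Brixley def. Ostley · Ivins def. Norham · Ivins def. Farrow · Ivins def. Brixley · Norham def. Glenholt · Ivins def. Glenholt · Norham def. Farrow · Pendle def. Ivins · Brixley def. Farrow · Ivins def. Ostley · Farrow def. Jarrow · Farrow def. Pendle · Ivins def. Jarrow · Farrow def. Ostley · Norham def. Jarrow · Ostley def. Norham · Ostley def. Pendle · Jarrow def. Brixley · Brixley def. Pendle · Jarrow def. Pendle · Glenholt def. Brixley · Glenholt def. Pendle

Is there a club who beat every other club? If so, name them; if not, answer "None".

None

Highest win total is Ivins with 6 (out of 7 possible).
Ivins lost to Pendle, so no club went undefeated.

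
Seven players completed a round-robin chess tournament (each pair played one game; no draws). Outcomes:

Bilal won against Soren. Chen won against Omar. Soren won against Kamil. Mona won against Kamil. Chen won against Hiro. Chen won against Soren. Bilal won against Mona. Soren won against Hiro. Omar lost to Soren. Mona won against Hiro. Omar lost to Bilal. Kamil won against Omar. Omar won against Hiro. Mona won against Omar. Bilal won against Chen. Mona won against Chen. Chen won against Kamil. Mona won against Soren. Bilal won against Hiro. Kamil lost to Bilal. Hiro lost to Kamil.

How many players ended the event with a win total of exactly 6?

1

Win totals: Hiro 0, Soren 3, Omar 1, Chen 4, Mona 5, Kamil 2, Bilal 6.
Exactly 6: Bilal — 1 player.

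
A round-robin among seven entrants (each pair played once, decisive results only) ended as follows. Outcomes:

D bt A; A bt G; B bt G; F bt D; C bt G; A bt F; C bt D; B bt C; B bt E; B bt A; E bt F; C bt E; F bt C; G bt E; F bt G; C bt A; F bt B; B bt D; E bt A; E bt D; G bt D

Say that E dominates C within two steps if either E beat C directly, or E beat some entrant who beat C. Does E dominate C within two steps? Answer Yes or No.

E did not beat C directly.
E beat A, D, F. Of those, F beat C.

Yes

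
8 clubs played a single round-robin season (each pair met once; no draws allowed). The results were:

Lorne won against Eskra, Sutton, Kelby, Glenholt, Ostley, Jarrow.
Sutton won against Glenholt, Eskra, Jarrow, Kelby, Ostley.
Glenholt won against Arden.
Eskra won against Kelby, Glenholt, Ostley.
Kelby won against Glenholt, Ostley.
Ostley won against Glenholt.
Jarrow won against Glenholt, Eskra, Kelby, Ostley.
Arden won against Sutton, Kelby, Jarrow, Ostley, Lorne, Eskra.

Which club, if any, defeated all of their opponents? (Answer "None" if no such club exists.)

None

Highest win total is Lorne with 6 (out of 7 possible).
Lorne lost to Arden, so no club went undefeated.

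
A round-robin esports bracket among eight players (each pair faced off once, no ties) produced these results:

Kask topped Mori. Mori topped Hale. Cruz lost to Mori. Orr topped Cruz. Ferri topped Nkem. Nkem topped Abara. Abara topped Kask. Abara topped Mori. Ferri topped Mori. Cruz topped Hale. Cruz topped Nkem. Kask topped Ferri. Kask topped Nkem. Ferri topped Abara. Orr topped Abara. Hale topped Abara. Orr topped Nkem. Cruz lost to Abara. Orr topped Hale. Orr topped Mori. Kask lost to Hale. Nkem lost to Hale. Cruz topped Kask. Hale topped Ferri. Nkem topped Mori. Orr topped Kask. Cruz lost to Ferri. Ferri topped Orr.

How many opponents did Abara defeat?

3

Abara's results: beat Mori, Cruz, Kask; lost to Orr, Ferri, Nkem, Hale.
That is 3 wins.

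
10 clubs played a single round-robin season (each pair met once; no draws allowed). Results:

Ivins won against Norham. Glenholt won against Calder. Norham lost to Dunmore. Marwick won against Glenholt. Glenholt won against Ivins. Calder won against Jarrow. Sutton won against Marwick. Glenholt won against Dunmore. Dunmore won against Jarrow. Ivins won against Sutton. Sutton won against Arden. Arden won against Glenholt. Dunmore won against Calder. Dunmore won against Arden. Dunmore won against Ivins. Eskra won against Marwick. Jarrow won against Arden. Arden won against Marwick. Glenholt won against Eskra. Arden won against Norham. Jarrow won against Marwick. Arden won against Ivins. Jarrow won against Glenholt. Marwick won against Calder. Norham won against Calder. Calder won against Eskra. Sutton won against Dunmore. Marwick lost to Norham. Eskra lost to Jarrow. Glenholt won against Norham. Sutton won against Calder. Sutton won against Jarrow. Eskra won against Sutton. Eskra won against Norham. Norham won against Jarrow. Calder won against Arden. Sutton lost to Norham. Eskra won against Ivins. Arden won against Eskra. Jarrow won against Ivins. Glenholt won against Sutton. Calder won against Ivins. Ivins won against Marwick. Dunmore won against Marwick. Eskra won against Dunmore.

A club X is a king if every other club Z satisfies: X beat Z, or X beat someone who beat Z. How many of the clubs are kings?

Arden reaches everyone (king).
Eskra reaches everyone (king).
Dunmore reaches everyone (king).
Norham reaches everyone (king).
Jarrow reaches everyone (king).
Glenholt reaches everyone (king).
Marwick reaches everyone (king).
Calder reaches everyone (king).
Ivins cannot reach Eskra in two steps.
Sutton reaches everyone (king).
Kings: Arden, Eskra, Dunmore, Norham, Jarrow, Glenholt, Marwick, Calder, Sutton — 9.

9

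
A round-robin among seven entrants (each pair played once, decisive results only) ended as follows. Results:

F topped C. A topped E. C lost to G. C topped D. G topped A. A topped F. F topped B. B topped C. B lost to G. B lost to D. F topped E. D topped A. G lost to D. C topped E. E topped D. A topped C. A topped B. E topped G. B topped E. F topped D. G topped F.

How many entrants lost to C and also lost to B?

1

C beat: D, E.
B beat: C, E.
Both beat: E — 1.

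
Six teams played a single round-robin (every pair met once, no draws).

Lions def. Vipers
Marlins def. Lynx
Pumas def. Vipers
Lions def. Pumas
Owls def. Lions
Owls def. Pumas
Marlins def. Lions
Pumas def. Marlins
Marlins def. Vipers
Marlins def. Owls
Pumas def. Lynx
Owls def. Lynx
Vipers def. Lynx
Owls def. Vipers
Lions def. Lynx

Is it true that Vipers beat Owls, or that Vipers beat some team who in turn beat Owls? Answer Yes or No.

Vipers did not beat Owls directly.
Vipers beat Lynx, but each of them lost to Owls. No two-step path.

No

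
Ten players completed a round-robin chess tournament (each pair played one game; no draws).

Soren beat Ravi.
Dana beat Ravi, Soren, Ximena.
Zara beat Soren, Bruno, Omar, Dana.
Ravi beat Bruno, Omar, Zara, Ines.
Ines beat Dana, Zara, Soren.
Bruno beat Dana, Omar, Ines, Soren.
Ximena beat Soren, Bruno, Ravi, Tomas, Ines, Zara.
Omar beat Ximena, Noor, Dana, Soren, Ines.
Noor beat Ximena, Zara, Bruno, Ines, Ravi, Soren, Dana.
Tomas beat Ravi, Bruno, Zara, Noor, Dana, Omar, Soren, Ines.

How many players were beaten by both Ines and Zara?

Ines beat: Zara, Dana, Soren.
Zara beat: Omar, Dana, Bruno, Soren.
Both beat: Dana, Soren — 2.

2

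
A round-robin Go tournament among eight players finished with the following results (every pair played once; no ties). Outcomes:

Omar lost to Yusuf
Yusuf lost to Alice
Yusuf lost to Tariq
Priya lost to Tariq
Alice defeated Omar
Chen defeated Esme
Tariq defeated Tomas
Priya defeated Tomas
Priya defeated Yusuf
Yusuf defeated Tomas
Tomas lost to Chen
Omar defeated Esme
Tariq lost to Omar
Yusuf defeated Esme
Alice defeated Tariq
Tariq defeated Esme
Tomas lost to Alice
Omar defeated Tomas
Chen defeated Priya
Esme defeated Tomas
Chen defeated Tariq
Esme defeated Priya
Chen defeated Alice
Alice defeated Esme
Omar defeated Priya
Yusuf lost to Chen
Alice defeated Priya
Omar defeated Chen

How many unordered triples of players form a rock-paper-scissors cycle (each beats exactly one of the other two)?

Win totals: Alice 6, Yusuf 3, Priya 2, Omar 5, Chen 6, Esme 2, Tomas 0, Tariq 4.
A player with w wins dominates both others in C(w,2) triples; summing gives 15 + 3 + 1 + 10 + 15 + 1 + 0 + 6 = 51 transitive triples.
Total triples C(8,3) = 56, so cyclic triples = 56 − 51 = 5.

5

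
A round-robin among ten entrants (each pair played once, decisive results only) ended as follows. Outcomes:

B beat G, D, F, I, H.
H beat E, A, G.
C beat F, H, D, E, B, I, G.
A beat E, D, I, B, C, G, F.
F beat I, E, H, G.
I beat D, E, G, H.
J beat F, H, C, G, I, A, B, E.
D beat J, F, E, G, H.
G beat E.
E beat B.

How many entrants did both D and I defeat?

D beat: E, F, G, H, J.
I beat: D, E, G, H.
Both beat: E, G, H — 3.

3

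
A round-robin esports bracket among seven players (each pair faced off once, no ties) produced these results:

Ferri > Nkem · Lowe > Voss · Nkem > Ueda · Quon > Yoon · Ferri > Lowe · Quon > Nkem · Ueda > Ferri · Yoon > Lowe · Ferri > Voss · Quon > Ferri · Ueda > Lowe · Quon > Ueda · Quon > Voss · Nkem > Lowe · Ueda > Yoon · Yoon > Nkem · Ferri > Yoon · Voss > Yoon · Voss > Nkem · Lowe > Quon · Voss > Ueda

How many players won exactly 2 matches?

3

Win totals: Lowe 2, Yoon 2, Nkem 2, Voss 3, Quon 5, Ferri 4, Ueda 3.
Exactly 2: Lowe, Yoon, Nkem — 3 players.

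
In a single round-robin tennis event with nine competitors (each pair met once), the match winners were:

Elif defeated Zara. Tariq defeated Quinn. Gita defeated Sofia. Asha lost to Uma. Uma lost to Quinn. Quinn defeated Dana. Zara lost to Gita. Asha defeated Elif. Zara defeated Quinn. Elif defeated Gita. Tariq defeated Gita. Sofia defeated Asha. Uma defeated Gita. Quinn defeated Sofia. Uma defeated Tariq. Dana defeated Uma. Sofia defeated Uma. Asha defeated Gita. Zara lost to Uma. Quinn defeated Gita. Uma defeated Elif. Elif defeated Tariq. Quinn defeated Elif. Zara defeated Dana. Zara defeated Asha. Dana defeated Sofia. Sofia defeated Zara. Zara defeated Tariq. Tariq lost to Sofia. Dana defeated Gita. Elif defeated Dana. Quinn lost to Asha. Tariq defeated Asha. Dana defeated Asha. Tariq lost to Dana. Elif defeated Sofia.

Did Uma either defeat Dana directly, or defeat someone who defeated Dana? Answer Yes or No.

Uma did not beat Dana directly.
Uma beat Gita, Asha, Elif, Zara, Tariq. Of those, Elif beat Dana.

Yes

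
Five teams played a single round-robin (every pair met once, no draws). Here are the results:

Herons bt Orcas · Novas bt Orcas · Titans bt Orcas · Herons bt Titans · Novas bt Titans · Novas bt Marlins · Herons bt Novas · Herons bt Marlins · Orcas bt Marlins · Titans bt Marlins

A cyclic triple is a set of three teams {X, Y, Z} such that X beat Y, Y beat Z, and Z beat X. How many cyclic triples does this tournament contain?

0

Of the C(5,3) = 10 triples, the cyclic ones are: none.
That is 0.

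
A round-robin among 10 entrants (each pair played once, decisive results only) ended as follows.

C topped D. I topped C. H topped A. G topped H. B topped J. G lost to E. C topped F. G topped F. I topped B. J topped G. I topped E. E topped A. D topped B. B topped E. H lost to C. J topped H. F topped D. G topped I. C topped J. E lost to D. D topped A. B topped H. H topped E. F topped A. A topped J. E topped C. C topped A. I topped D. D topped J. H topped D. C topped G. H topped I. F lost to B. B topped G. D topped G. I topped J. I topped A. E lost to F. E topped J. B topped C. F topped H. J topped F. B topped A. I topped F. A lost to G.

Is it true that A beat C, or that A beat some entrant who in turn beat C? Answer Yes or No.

A did not beat C directly.
A beat J, but each of them lost to C. No two-step path.

No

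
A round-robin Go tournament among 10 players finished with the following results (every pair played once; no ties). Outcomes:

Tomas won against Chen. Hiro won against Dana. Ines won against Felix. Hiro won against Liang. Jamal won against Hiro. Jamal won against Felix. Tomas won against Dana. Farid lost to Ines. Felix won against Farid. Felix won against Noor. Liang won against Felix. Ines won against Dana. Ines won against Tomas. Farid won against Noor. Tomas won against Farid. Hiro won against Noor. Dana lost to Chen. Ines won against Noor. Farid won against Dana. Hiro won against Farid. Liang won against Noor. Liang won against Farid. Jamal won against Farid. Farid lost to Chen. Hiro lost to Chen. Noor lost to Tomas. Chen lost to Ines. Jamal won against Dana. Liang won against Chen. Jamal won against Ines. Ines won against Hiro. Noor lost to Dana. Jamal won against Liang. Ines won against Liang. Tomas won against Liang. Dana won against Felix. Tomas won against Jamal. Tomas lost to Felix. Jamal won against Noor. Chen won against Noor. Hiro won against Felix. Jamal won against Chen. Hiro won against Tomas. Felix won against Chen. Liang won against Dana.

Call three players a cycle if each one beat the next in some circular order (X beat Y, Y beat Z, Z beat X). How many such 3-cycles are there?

Win totals: Liang 5, Felix 4, Noor 0, Farid 2, Jamal 8, Ines 8, Hiro 6, Dana 2, Chen 4, Tomas 6.
A player with w wins dominates both others in C(w,2) triples; summing gives 10 + 6 + 0 + 1 + 28 + 28 + 15 + 1 + 6 + 15 = 110 transitive triples.
Total triples C(10,3) = 120, so cyclic triples = 120 − 110 = 10.

10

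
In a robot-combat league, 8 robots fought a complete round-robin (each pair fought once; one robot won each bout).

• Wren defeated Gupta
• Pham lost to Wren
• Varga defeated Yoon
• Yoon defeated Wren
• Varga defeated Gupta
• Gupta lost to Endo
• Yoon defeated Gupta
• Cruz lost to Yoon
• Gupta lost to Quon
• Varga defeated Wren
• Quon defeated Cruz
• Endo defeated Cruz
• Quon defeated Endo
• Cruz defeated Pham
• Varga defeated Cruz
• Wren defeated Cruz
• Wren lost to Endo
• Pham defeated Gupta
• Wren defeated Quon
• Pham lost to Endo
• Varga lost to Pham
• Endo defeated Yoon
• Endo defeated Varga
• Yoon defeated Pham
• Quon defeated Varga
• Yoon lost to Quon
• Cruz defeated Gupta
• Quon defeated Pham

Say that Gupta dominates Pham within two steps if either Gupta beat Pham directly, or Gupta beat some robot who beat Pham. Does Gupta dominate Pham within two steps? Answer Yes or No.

Gupta did not beat Pham directly.
Gupta beat no one, so there is no intermediate robot.

No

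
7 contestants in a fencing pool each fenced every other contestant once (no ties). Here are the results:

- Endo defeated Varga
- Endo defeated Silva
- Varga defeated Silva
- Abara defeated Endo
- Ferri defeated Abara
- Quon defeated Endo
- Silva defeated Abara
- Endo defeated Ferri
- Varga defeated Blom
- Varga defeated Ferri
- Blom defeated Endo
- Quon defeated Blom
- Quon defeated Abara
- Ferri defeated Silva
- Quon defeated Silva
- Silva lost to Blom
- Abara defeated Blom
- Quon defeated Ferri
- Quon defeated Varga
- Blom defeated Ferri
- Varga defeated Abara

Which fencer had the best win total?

Quon

Win totals: Abara 2, Silva 1, Quon 6, Endo 3, Varga 4, Ferri 2, Blom 3.
Quon leads with 6 wins (next highest: 4).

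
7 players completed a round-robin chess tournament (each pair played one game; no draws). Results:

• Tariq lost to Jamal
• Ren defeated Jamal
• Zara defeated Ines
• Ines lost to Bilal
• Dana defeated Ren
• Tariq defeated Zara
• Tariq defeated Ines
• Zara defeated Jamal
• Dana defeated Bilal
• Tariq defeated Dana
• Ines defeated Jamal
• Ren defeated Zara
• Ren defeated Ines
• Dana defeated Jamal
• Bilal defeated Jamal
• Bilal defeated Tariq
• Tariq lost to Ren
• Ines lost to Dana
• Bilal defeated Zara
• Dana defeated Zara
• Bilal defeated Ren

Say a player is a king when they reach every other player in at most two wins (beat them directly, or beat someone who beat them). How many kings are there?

3

Ren cannot reach Bilal in two steps.
Jamal cannot reach Ren, Bilal in two steps.
Dana reaches everyone (king).
Bilal reaches everyone (king).
Ines cannot reach Ren, Dana, Bilal, Zara in two steps.
Tariq reaches everyone (king).
Zara cannot reach Ren, Dana, Bilal in two steps.
Kings: Dana, Bilal, Tariq — 3.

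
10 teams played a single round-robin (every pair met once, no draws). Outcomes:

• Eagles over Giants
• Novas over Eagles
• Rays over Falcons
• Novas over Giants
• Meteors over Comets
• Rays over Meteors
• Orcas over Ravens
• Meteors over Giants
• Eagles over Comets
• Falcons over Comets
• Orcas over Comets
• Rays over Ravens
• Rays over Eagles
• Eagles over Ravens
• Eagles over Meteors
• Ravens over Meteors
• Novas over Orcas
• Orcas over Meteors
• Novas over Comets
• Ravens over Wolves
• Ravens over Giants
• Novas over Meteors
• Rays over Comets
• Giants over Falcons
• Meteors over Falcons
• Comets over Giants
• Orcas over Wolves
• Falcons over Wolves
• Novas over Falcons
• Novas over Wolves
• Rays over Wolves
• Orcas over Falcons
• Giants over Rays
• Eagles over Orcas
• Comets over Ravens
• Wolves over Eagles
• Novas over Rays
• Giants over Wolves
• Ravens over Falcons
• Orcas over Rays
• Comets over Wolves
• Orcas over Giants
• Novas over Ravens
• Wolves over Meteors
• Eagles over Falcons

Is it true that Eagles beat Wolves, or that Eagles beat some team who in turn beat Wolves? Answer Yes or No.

Eagles did not beat Wolves directly.
Eagles beat Meteors, Orcas, Ravens, Comets, Falcons, Giants. Of those, Orcas beat Wolves.

Yes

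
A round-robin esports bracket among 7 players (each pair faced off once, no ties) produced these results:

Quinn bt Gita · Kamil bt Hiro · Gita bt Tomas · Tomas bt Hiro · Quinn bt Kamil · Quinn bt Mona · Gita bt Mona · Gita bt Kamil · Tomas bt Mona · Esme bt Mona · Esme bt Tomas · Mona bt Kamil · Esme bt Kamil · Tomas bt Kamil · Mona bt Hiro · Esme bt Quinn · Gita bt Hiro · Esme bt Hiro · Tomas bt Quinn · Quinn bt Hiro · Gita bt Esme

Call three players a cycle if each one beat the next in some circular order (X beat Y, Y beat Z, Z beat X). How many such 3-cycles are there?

2

Win totals: Hiro 0, Kamil 1, Quinn 4, Gita 5, Mona 2, Esme 5, Tomas 4.
A player with w wins dominates both others in C(w,2) triples; summing gives 0 + 0 + 6 + 10 + 1 + 10 + 6 = 33 transitive triples.
Total triples C(7,3) = 35, so cyclic triples = 35 − 33 = 2.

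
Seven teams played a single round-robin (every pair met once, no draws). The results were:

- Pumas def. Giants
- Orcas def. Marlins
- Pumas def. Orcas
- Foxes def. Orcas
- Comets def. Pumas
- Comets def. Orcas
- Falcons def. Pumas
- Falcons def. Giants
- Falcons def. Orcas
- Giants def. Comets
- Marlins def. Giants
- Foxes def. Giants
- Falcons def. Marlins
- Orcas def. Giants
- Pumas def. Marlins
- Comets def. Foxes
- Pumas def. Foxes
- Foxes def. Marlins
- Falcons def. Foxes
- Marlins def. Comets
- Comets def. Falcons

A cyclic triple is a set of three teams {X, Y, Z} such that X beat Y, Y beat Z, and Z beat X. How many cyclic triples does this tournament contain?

8

Win totals: Orcas 2, Marlins 2, Giants 1, Pumas 4, Foxes 3, Falcons 5, Comets 4.
A team with w wins dominates both others in C(w,2) triples; summing gives 1 + 1 + 0 + 6 + 3 + 10 + 6 = 27 transitive triples.
Total triples C(7,3) = 35, so cyclic triples = 35 − 27 = 8.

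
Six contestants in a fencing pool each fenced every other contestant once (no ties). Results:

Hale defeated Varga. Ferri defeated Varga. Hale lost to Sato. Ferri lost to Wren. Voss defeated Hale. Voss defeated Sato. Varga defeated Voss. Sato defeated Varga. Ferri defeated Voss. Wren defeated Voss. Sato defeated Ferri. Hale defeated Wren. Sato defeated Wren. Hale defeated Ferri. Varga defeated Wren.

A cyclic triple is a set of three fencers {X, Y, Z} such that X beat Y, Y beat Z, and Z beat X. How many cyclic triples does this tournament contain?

Of the C(6,3) = 20 triples, the cyclic ones are: {Hale, Wren, Voss}; {Hale, Ferri, Voss}; {Hale, Varga, Voss}; {Wren, Sato, Voss}; {Wren, Ferri, Varga}; {Sato, Ferri, Voss}; {Sato, Varga, Voss}.
That is 7.

7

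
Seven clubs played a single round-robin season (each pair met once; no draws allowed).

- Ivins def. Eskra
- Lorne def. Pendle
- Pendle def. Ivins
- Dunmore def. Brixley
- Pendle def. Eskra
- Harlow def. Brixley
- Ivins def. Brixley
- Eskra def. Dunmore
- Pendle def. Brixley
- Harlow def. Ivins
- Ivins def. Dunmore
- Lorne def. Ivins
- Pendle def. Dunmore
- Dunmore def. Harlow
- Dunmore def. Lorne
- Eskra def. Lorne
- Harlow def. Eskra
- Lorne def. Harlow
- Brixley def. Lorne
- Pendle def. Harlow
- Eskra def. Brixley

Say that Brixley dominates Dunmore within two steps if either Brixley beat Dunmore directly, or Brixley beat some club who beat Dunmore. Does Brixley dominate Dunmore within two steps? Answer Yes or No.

No

Brixley did not beat Dunmore directly.
Brixley beat Lorne, but each of them lost to Dunmore. No two-step path.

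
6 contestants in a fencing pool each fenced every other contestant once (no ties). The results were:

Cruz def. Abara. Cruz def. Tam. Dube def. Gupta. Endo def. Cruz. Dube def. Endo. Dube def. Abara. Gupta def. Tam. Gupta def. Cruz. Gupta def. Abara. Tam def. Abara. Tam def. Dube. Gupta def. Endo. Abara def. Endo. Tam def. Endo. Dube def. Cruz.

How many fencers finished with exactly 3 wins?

Win totals: Abara 1, Gupta 4, Tam 3, Endo 1, Cruz 2, Dube 4.
Exactly 3: Tam — 1 fencer.

1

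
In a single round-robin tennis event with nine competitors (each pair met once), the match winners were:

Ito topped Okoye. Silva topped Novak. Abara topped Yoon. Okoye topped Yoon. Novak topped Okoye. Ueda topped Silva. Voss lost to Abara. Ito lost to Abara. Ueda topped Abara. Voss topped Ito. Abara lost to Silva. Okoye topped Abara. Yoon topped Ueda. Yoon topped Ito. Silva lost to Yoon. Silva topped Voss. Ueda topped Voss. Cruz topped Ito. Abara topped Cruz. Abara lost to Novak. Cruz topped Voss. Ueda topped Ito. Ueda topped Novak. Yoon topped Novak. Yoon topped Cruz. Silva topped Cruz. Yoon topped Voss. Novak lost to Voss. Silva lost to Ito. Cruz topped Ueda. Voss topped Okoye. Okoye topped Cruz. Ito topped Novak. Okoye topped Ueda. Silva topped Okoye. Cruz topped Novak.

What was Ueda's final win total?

Ueda's results: beat Silva, Novak, Abara, Voss, Ito; lost to Yoon, Okoye, Cruz.
That is 5 wins.

5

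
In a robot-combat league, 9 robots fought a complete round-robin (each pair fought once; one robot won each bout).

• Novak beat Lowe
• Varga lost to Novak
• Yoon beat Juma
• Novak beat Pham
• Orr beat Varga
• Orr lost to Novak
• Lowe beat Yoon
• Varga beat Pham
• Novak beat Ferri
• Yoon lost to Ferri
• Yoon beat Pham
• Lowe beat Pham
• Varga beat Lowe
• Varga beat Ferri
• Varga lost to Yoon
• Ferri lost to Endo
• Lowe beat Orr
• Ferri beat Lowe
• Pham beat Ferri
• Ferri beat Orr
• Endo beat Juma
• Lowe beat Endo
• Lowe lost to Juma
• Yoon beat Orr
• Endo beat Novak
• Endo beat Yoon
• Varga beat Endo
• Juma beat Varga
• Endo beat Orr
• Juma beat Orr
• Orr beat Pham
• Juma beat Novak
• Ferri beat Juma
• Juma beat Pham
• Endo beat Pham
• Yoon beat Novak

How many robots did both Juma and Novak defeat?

4

Juma beat: Pham, Varga, Orr, Novak, Lowe.
Novak beat: Pham, Varga, Orr, Ferri, Lowe.
Both beat: Pham, Varga, Orr, Lowe — 4.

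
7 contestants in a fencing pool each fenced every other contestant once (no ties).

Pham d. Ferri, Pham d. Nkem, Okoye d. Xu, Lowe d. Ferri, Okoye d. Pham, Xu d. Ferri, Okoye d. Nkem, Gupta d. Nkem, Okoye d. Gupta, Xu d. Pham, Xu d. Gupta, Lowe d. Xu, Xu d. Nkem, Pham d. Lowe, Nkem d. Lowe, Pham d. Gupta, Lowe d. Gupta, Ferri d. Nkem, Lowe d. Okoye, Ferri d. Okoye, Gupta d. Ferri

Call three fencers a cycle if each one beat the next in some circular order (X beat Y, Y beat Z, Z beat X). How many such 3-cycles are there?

Win totals: Gupta 2, Nkem 1, Xu 4, Okoye 4, Pham 4, Lowe 4, Ferri 2.
A fencer with w wins dominates both others in C(w,2) triples; summing gives 1 + 0 + 6 + 6 + 6 + 6 + 1 = 26 transitive triples.
Total triples C(7,3) = 35, so cyclic triples = 35 − 26 = 9.

9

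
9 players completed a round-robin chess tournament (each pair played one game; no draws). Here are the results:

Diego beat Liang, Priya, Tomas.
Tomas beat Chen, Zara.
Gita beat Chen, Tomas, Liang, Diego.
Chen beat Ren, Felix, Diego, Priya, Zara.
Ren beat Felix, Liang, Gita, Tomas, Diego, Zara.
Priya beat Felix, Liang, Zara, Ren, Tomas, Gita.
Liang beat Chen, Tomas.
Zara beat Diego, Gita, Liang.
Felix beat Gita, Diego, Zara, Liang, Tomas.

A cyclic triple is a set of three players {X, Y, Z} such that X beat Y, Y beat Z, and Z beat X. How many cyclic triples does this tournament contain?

Win totals: Tomas 2, Felix 5, Priya 6, Chen 5, Liang 2, Ren 6, Diego 3, Zara 3, Gita 4.
A player with w wins dominates both others in C(w,2) triples; summing gives 1 + 10 + 15 + 10 + 1 + 15 + 3 + 3 + 6 = 64 transitive triples.
Total triples C(9,3) = 84, so cyclic triples = 84 − 64 = 20.

20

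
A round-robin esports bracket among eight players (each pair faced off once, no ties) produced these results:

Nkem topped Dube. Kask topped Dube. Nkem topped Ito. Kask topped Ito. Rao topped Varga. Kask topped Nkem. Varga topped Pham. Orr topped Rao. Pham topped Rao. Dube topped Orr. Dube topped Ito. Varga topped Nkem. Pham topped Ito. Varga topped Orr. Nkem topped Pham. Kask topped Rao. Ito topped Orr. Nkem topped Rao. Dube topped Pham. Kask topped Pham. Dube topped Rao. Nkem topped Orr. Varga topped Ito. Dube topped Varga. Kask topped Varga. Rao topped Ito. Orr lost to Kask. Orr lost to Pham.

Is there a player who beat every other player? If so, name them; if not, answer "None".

Kask

Kask has 7 wins out of 7 opponents — a perfect record.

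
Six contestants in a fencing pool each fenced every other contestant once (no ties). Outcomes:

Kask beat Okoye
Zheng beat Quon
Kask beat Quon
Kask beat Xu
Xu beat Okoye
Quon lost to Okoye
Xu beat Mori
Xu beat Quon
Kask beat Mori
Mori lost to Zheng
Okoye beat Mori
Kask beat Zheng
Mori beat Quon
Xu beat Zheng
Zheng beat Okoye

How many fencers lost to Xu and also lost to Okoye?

Xu beat: Mori, Zheng, Okoye, Quon.
Okoye beat: Mori, Quon.
Both beat: Mori, Quon — 2.

2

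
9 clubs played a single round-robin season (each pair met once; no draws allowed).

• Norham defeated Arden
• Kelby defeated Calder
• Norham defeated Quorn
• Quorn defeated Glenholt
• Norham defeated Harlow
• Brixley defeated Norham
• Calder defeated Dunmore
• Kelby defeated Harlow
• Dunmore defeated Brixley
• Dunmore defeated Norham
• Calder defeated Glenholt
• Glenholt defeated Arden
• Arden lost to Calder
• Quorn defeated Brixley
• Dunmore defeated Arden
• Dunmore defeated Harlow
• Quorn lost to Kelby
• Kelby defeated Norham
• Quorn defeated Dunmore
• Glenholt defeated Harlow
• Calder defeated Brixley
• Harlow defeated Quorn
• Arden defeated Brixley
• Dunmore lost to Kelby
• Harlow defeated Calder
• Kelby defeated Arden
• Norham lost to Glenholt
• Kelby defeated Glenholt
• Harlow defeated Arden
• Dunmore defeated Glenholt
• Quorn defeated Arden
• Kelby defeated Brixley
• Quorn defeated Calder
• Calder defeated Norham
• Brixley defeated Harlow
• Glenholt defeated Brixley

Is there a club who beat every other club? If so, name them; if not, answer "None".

Kelby

Kelby has 8 wins out of 8 opponents — a perfect record.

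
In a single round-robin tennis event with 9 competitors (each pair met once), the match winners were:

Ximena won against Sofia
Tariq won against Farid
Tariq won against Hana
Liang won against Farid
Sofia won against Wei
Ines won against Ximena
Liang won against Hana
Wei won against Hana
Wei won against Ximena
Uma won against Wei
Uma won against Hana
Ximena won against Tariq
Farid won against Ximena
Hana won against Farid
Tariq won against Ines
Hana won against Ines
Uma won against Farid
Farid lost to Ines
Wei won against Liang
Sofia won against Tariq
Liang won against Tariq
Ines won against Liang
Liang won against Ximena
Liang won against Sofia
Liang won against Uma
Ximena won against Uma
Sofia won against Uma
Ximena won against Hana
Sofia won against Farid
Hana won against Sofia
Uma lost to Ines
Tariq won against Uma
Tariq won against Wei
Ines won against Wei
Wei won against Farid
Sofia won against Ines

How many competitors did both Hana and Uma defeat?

Hana beat: Sofia, Ines, Farid.
Uma beat: Farid, Wei, Hana.
Both beat: Farid — 1.

1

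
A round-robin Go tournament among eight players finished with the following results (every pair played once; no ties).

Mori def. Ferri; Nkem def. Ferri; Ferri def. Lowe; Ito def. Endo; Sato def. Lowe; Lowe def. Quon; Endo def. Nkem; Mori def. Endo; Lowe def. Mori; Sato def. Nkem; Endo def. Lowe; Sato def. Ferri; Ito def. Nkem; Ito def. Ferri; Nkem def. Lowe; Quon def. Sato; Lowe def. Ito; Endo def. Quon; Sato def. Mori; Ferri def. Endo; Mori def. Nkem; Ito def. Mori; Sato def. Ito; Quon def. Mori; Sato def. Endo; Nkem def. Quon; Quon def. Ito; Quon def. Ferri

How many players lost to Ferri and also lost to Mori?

Ferri beat: Endo, Lowe.
Mori beat: Endo, Ferri, Nkem.
Both beat: Endo — 1.

1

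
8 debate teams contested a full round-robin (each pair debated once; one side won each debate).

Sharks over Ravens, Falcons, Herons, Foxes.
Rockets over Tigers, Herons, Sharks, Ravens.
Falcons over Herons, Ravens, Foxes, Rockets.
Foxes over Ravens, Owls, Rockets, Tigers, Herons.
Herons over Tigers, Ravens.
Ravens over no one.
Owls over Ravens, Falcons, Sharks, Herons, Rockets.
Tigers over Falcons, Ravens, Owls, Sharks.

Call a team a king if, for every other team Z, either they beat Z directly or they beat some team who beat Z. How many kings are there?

Falcons reaches everyone (king).
Owls reaches everyone (king).
Ravens cannot reach Falcons, Owls, Herons, Rockets, Sharks, Foxes, Tigers in two steps.
Herons cannot reach Rockets, Foxes in two steps.
Rockets reaches everyone (king).
Sharks reaches everyone (king).
Foxes reaches everyone (king).
Tigers reaches everyone (king).
Kings: Falcons, Owls, Rockets, Sharks, Foxes, Tigers — 6.

6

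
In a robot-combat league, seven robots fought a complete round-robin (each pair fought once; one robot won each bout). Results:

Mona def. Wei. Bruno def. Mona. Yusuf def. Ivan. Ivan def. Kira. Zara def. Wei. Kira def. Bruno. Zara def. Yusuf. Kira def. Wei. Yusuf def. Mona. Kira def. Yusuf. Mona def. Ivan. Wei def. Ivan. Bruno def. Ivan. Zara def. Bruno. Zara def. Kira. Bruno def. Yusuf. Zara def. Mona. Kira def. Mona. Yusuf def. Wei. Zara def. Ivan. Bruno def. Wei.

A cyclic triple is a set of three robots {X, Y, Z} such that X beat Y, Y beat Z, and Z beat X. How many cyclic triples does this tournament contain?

4

Win totals: Bruno 4, Zara 6, Ivan 1, Yusuf 3, Kira 4, Mona 2, Wei 1.
A robot with w wins dominates both others in C(w,2) triples; summing gives 6 + 15 + 0 + 3 + 6 + 1 + 0 = 31 transitive triples.
Total triples C(7,3) = 35, so cyclic triples = 35 − 31 = 4.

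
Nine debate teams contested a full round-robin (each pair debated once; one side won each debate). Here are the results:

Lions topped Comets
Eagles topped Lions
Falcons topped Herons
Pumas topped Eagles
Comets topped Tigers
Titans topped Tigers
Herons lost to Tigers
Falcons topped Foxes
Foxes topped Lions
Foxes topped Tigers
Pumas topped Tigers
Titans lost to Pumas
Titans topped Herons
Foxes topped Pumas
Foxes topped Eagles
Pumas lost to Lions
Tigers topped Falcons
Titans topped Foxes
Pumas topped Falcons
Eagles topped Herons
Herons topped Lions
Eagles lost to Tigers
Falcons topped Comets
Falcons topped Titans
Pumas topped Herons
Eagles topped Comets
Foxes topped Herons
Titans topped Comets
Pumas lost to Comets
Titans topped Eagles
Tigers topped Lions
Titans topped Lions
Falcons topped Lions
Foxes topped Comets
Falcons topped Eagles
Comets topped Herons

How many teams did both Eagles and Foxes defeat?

Eagles beat: Comets, Herons, Lions.
Foxes beat: Pumas, Eagles, Comets, Herons, Tigers, Lions.
Both beat: Comets, Herons, Lions — 3.

3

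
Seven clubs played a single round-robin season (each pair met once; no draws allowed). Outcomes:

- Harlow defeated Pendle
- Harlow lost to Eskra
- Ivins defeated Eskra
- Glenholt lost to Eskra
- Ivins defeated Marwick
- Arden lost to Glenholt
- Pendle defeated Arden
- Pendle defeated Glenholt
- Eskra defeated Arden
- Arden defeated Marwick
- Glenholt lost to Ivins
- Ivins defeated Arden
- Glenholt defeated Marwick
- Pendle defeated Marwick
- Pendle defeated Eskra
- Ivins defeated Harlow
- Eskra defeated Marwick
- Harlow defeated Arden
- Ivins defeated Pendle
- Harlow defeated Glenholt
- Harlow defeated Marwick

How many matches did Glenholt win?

Glenholt's results: beat Arden, Marwick; lost to Pendle, Ivins, Eskra, Harlow.
That is 2 wins.

2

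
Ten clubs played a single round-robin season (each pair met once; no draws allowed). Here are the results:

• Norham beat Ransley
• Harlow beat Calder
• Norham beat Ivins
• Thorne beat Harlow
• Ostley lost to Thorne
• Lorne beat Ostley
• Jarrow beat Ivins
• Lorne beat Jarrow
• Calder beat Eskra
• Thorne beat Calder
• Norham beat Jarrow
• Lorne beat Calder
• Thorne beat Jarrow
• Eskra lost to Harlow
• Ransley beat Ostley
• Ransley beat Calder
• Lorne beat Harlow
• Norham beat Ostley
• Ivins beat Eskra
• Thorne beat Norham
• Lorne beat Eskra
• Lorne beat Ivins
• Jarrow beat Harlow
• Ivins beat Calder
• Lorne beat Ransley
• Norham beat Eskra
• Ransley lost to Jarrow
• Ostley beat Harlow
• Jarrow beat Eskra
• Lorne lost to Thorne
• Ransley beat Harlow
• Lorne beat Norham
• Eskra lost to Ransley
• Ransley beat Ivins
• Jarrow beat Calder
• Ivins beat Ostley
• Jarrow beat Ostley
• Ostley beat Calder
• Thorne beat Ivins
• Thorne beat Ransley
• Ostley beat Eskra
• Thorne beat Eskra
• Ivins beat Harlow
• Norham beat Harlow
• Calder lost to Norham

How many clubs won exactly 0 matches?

Win totals: Lorne 8, Eskra 0, Ransley 5, Ivins 4, Thorne 9, Harlow 2, Jarrow 6, Ostley 3, Calder 1, Norham 7.
Exactly 0: Eskra — 1 club.

1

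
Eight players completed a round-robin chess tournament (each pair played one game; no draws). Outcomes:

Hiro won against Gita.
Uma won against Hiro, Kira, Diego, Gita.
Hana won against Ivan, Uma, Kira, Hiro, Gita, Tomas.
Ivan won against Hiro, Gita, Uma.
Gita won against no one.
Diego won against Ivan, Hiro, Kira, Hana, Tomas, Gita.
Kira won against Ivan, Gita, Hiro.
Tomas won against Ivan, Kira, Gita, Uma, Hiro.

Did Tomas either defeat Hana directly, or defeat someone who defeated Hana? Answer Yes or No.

Tomas did not beat Hana directly.
Tomas beat Uma, Kira, Ivan, Gita, Hiro, but each of them lost to Hana. No two-step path.

No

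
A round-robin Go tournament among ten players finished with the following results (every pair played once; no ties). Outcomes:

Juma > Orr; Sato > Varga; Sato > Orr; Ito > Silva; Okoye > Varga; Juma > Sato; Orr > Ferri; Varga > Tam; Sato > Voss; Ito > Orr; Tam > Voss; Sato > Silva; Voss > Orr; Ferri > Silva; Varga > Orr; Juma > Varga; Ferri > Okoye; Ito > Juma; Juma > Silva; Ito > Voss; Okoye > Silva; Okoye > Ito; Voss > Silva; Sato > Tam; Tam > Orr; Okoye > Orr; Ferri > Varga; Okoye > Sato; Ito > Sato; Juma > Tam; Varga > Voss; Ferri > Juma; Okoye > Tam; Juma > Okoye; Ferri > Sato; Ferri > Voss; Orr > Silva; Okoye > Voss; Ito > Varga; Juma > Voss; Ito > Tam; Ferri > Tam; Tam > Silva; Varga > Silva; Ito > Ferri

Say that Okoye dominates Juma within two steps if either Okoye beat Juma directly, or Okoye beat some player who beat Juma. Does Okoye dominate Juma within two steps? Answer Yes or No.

Yes

Okoye did not beat Juma directly.
Okoye beat Sato, Ito, Tam, Orr, Voss, Varga, Silva. Of those, Ito beat Juma.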